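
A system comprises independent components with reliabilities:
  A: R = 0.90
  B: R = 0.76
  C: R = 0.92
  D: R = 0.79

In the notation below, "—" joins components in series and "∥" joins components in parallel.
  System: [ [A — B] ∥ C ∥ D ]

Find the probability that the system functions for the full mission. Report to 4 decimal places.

Series (A and B): 0.900000 × 0.760000 = 0.684000
Parallel ([0.684000], C, and D): 1 − (1 − 0.684000)(1 − 0.920000)(1 − 0.790000) = 0.9947

0.9947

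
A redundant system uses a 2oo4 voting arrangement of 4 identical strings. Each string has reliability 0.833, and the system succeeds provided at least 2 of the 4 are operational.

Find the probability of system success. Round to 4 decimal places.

0.9837

R = Σ_{i=2}^{4} C(4,i) p^i (1−p)^{4−i} with p = 0.833
C(4,2)·0.833^2·0.167^2 = 0.116111
C(4,3)·0.833^3·0.167^1 = 0.386110
C(4,4)·0.833^4·0.167^0 = 0.481482
Sum = 0.9837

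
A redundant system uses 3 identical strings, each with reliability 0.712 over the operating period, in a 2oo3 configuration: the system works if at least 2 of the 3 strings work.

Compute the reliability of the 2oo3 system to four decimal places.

0.7989

R = Σ_{i=2}^{3} C(3,i) p^i (1−p)^{3−i} with p = 0.712
C(3,2)·0.712^2·0.288^1 = 0.438000
C(3,3)·0.712^3·0.288^0 = 0.360944
Sum = 0.7989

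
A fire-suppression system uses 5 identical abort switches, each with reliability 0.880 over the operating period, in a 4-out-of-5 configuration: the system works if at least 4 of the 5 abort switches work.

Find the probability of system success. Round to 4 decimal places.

R = Σ_{i=4}^{5} C(5,i) p^i (1−p)^{5−i} with p = 0.880
C(5,4)·0.880^4·0.120^1 = 0.359817
C(5,5)·0.880^5·0.120^0 = 0.527732
Sum = 0.8875

0.8875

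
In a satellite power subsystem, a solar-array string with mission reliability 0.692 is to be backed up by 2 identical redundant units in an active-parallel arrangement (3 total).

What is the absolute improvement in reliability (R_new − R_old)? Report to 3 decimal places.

R_before = 0.692
R_after = 1 − (1 − 0.692)^3 = 0.971
ΔR = 0.971 − 0.692 = 0.279

0.279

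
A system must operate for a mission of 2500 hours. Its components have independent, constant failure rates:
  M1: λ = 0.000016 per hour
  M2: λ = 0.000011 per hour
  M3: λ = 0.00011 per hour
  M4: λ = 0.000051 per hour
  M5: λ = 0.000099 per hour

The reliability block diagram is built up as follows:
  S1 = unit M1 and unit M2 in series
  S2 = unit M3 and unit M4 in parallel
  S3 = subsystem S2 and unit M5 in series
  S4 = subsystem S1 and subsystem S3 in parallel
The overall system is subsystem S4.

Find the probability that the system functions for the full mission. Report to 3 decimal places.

0.984

R(M1) = exp(−0.000016 × 2500) = 0.96079
R(M2) = exp(−0.000011 × 2500) = 0.97287
R(M3) = exp(−0.00011 × 2500) = 0.75957
R(M4) = exp(−0.000051 × 2500) = 0.88029
R(M5) = exp(−0.000099 × 2500) = 0.78075
Series (M1 and M2): 0.96079 × 0.97287 = 0.93472
Parallel (M3 and M4): 1 − (1 − 0.75957)(1 − 0.88029) = 0.97122
Series ([0.97122] and M5): 0.97122 × 0.78075 = 0.75828
Parallel ([0.93472] and [0.75828]): 1 − (1 − 0.93472)(1 − 0.75828) = 0.984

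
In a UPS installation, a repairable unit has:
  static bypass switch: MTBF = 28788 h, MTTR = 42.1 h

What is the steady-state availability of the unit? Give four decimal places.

A(static bypass switch) = MTBF/(MTBF+MTTR) = 28788/(28788+42.1) = 0.9985

0.9985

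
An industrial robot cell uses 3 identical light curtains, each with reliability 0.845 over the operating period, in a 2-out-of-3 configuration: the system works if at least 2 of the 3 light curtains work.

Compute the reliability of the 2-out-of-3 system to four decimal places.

R = Σ_{i=2}^{3} C(3,i) p^i (1−p)^{3−i} with p = 0.845
C(3,2)·0.845^2·0.155^1 = 0.332022
C(3,3)·0.845^3·0.155^0 = 0.603351
Sum = 0.9354

0.9354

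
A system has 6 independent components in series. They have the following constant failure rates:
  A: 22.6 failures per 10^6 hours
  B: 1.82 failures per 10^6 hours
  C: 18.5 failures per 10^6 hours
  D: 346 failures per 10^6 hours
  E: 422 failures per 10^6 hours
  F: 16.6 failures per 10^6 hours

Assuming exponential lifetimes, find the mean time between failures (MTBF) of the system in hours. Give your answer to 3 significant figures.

Series of exponential components: λ_sys = Σ λ_i
λ_sys = 0.0000226 + 0.00000182 + 0.0000185 + 0.000346 + 0.000422 + 0.0000166 = 8.2752e-04 /h
MTBF = 1 / λ_sys = 1210 h

1210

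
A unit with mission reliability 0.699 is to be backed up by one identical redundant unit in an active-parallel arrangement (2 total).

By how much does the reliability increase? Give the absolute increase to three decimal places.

0.210

R_before = 0.699
R_after = 1 − (1 − 0.699)^2 = 0.909
ΔR = 0.909 − 0.699 = 0.210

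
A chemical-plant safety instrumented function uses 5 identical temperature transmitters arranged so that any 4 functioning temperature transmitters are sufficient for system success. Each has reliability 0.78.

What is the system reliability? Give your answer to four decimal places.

0.6959

R = Σ_{i=4}^{5} C(5,i) p^i (1−p)^{5−i} with p = 0.78
C(5,4)·0.78^4·0.22^1 = 0.407166
C(5,5)·0.78^5·0.22^0 = 0.288717
Sum = 0.6959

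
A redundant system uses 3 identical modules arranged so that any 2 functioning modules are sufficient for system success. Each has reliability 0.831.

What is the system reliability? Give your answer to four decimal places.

0.9240

R = Σ_{i=2}^{3} C(3,i) p^i (1−p)^{3−i} with p = 0.831
C(3,2)·0.831^2·0.169^1 = 0.350114
C(3,3)·0.831^3·0.169^0 = 0.573856
Sum = 0.9240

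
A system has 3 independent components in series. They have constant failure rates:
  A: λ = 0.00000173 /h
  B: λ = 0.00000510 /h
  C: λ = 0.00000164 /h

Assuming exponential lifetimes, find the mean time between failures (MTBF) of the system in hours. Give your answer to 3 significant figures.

118000

Series of exponential components: λ_sys = Σ λ_i
λ_sys = 0.00000173 + 0.00000510 + 0.00000164 = 8.4700e-06 /h
MTBF = 1 / λ_sys = 118000 h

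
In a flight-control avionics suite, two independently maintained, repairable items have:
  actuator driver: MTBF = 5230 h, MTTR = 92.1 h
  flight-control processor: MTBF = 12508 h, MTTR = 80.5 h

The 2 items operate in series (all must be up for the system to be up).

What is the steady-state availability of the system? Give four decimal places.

A(actuator driver) = MTBF/(MTBF+MTTR) = 5230/(5230+92.1) = 0.982695
A(flight-control processor) = MTBF/(MTBF+MTTR) = 12508/(12508+80.5) = 0.993605
Series availability: 0.982695 × 0.993605 = 0.9764

0.9764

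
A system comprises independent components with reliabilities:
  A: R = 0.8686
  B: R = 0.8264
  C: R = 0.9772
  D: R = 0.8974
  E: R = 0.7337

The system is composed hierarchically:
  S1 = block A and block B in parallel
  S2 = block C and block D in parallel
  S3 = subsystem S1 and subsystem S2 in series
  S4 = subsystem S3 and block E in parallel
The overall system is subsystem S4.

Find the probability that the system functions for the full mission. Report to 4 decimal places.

0.9933

Parallel (A and B): 1 − (1 − 0.868600)(1 − 0.826400) = 0.977189
Parallel (C and D): 1 − (1 − 0.977200)(1 − 0.897400) = 0.997661
Series ([0.977189] and [0.997661]): 0.977189 × 0.997661 = 0.974903
Parallel ([0.974903] and E): 1 − (1 − 0.974903)(1 − 0.733700) = 0.9933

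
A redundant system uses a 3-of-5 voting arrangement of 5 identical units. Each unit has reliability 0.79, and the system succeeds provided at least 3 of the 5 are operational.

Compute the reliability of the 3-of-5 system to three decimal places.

0.934

R = Σ_{i=3}^{5} C(5,i) p^i (1−p)^{5−i} with p = 0.79
C(5,3)·0.79^3·0.21^2 = 0.21743
C(5,4)·0.79^4·0.21^1 = 0.40898
C(5,5)·0.79^5·0.21^0 = 0.30771
Sum = 0.934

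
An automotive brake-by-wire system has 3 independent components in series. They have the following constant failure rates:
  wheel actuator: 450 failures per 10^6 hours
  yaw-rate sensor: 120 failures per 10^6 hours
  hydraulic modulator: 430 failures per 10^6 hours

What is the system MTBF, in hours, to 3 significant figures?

Series of exponential components: λ_sys = Σ λ_i
λ_sys = 0.00045 + 0.00012 + 0.00043 = 1.0000e-03 /h
MTBF = 1 / λ_sys = 1000 h

1000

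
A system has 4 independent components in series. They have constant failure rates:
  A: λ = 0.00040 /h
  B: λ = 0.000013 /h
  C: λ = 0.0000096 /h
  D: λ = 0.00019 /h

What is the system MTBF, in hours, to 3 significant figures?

Series of exponential components: λ_sys = Σ λ_i
λ_sys = 0.00040 + 0.000013 + 0.0000096 + 0.00019 = 6.1260e-04 /h
MTBF = 1 / λ_sys = 1630 h

1630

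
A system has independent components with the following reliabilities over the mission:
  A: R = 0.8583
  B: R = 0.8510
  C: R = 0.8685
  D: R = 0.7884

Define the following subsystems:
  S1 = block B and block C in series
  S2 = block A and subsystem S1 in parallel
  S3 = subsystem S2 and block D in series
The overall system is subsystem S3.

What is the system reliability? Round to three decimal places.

0.759

Series (B and C): 0.85100 × 0.86850 = 0.73909
Parallel (A and [0.73909]): 1 − (1 − 0.85830)(1 − 0.73909) = 0.96303
Series ([0.96303] and D): 0.96303 × 0.78840 = 0.759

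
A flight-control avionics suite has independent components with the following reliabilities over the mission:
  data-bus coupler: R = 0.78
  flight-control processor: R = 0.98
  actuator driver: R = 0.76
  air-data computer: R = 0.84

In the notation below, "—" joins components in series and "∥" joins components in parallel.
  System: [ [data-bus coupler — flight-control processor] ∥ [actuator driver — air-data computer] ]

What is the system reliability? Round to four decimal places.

Series (data-bus coupler and flight-control processor): 0.780000 × 0.980000 = 0.764400
Series (actuator driver and air-data computer): 0.760000 × 0.840000 = 0.638400
Parallel ([0.764400] and [0.638400]): 1 − (1 − 0.764400)(1 − 0.638400) = 0.9148

0.9148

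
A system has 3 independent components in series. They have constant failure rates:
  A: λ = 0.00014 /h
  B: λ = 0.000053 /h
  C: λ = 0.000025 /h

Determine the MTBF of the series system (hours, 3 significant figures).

4590

Series of exponential components: λ_sys = Σ λ_i
λ_sys = 0.00014 + 0.000053 + 0.000025 = 2.1800e-04 /h
MTBF = 1 / λ_sys = 4590 h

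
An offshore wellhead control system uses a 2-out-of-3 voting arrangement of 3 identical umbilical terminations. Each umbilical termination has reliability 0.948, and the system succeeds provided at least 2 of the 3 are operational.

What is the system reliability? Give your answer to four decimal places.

0.9922

R = Σ_{i=2}^{3} C(3,i) p^i (1−p)^{3−i} with p = 0.948
C(3,2)·0.948^2·0.052^1 = 0.140198
C(3,3)·0.948^3·0.052^0 = 0.851971
Sum = 0.9922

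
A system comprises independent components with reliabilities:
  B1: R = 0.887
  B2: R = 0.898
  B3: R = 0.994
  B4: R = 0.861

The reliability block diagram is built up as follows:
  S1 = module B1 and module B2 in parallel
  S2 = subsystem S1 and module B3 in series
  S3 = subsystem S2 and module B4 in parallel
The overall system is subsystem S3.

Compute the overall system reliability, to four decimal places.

Parallel (B1 and B2): 1 − (1 − 0.887000)(1 − 0.898000) = 0.988474
Series ([0.988474] and B3): 0.988474 × 0.994000 = 0.982543
Parallel ([0.982543] and B4): 1 − (1 − 0.982543)(1 − 0.861000) = 0.9976

0.9976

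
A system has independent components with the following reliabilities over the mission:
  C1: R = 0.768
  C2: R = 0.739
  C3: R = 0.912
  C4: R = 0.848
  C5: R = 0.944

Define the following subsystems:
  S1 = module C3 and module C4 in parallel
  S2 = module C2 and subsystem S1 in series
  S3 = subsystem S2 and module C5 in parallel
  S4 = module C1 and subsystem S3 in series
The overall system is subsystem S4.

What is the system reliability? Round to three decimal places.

0.756

Parallel (C3 and C4): 1 − (1 − 0.91200)(1 − 0.84800) = 0.98662
Series (C2 and [0.98662]): 0.73900 × 0.98662 = 0.72911
Parallel ([0.72911] and C5): 1 − (1 − 0.72911)(1 − 0.94400) = 0.98483
Series (C1 and [0.98483]): 0.76800 × 0.98483 = 0.756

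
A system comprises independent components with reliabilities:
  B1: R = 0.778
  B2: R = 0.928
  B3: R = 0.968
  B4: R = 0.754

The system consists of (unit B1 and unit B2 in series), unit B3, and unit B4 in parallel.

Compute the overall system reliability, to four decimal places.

0.9978

Series (B1 and B2): 0.778000 × 0.928000 = 0.721984
Parallel ([0.721984], B3, and B4): 1 − (1 − 0.721984)(1 − 0.968000)(1 − 0.754000) = 0.9978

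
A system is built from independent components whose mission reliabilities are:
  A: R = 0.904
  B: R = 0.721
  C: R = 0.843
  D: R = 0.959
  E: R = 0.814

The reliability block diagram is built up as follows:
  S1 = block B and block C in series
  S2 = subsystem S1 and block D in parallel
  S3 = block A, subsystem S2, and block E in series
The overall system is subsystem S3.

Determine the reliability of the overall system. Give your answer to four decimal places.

Series (B and C): 0.721000 × 0.843000 = 0.607803
Parallel ([0.607803] and D): 1 − (1 − 0.607803)(1 − 0.959000) = 0.983920
Series (A, [0.983920], and E): 0.904000 × 0.983920 × 0.814000 = 0.7240

0.7240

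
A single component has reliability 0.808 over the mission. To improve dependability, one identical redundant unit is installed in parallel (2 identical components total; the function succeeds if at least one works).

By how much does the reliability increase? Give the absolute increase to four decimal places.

R_before = 0.808
R_after = 1 − (1 − 0.808)^2 = 0.9631
ΔR = 0.9631 − 0.808 = 0.1551

0.1551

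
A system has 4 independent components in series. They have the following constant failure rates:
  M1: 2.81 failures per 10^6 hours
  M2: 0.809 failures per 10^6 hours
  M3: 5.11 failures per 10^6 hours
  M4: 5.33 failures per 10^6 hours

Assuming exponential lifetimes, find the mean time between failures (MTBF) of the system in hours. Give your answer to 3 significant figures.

Series of exponential components: λ_sys = Σ λ_i
λ_sys = 0.00000281 + 0.000000809 + 0.00000511 + 0.00000533 = 1.4059e-05 /h
MTBF = 1 / λ_sys = 71100 h

71100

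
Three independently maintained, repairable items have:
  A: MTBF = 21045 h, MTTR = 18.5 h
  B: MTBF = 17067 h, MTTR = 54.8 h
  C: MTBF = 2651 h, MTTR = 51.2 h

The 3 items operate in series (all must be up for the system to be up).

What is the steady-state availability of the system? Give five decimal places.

A(A) = MTBF/(MTBF+MTTR) = 21045/(21045+18.5) = 0.999122
A(B) = MTBF/(MTBF+MTTR) = 17067/(17067+54.8) = 0.996799
A(C) = MTBF/(MTBF+MTTR) = 2651/(2651+51.2) = 0.981052
Series availability: 0.999122 × 0.996799 × 0.981052 = 0.97705

0.97705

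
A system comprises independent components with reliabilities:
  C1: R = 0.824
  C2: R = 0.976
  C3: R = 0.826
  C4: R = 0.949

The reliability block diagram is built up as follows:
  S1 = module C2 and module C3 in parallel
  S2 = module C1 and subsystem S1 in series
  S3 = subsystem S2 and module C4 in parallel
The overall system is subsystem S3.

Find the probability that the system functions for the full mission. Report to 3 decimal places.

Parallel (C2 and C3): 1 − (1 − 0.97600)(1 − 0.82600) = 0.99582
Series (C1 and [0.99582]): 0.82400 × 0.99582 = 0.82056
Parallel ([0.82056] and C4): 1 − (1 − 0.82056)(1 − 0.94900) = 0.991

0.991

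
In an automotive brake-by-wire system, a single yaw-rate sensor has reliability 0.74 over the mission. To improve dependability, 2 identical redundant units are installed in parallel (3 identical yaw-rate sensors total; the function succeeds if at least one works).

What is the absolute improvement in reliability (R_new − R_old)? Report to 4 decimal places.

0.2424

R_before = 0.74
R_after = 1 − (1 − 0.74)^3 = 0.9824
ΔR = 0.9824 − 0.74 = 0.2424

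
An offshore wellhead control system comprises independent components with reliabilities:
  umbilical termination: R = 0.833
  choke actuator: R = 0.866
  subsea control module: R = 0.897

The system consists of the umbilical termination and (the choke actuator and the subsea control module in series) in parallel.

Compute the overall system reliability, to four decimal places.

0.9627

Series (choke actuator and subsea control module): 0.866000 × 0.897000 = 0.776802
Parallel (umbilical termination and [0.776802]): 1 − (1 − 0.833000)(1 − 0.776802) = 0.9627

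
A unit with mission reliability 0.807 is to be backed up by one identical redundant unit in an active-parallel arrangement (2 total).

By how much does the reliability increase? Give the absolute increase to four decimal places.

0.1558

R_before = 0.807
R_after = 1 − (1 − 0.807)^2 = 0.9628
ΔR = 0.9628 − 0.807 = 0.1558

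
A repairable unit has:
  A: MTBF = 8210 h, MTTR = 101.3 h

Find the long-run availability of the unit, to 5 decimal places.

A(A) = MTBF/(MTBF+MTTR) = 8210/(8210+101.3) = 0.98781

0.98781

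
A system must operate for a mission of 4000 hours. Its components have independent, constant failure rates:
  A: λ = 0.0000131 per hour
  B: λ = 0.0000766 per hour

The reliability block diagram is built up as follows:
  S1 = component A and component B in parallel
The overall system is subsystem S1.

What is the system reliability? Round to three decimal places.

0.987

R(A) = exp(−0.0000131 × 4000) = 0.94895
R(B) = exp(−0.0000766 × 4000) = 0.73609
Parallel (A and B): 1 − (1 − 0.94895)(1 − 0.73609) = 0.987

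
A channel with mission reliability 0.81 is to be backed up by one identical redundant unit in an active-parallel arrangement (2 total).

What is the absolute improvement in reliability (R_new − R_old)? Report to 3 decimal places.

R_before = 0.81
R_after = 1 − (1 − 0.81)^2 = 0.964
ΔR = 0.964 − 0.81 = 0.154

0.154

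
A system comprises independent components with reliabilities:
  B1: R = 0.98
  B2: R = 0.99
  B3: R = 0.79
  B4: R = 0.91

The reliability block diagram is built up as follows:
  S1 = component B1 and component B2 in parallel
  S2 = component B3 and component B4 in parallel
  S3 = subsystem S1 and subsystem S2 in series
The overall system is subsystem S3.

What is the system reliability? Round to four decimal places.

Parallel (B1 and B2): 1 − (1 − 0.980000)(1 − 0.990000) = 0.999800
Parallel (B3 and B4): 1 − (1 − 0.790000)(1 − 0.910000) = 0.981100
Series ([0.999800] and [0.981100]): 0.999800 × 0.981100 = 0.9809

0.9809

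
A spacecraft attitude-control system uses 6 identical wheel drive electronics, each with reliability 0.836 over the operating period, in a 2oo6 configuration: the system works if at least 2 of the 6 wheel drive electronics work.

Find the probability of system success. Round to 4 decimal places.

R = Σ_{i=2}^{6} C(6,i) p^i (1−p)^{6−i} with p = 0.836
C(6,2)·0.836^2·0.164^4 = 0.007584
C(6,3)·0.836^3·0.164^3 = 0.051544
C(6,4)·0.836^4·0.164^2 = 0.197063
C(6,5)·0.836^5·0.164^1 = 0.401815
C(6,6)·0.836^6·0.164^0 = 0.341380
Sum = 0.9994

0.9994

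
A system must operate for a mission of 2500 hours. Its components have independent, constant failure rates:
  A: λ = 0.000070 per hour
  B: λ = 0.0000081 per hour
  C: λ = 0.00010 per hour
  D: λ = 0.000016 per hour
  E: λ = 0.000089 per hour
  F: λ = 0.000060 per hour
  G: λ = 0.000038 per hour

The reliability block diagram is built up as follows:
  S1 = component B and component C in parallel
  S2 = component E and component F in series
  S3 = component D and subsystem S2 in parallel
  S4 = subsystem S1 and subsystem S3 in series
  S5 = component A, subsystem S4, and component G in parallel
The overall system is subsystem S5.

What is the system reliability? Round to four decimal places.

R(A) = exp(−0.000070 × 2500) = 0.839457
R(B) = exp(−0.0000081 × 2500) = 0.979954
R(C) = exp(−0.00010 × 2500) = 0.778801
R(D) = exp(−0.000016 × 2500) = 0.960789
R(E) = exp(−0.000089 × 2500) = 0.800515
R(F) = exp(−0.000060 × 2500) = 0.860708
R(G) = exp(−0.000038 × 2500) = 0.909373
Parallel (B and C): 1 − (1 − 0.979954)(1 − 0.778801) = 0.995566
Series (E and F): 0.800515 × 0.860708 = 0.689010
Parallel (D and [0.689010]): 1 − (1 − 0.960789)(1 − 0.689010) = 0.987806
Series ([0.995566] and [0.987806]): 0.995566 × 0.987806 = 0.983426
Parallel (A, [0.983426], and G): 1 − (1 − 0.839457)(1 − 0.983426)(1 − 0.909373) = 0.9998

0.9998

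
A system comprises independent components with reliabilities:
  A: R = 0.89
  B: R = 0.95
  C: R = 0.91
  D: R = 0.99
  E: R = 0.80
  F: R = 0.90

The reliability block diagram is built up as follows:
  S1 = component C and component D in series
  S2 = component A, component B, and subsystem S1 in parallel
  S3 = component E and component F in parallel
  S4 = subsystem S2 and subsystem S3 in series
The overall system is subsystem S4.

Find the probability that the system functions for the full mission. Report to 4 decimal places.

Series (C and D): 0.910000 × 0.990000 = 0.900900
Parallel (A, B, and [0.900900]): 1 − (1 − 0.890000)(1 − 0.950000)(1 − 0.900900) = 0.999455
Parallel (E and F): 1 − (1 − 0.800000)(1 − 0.900000) = 0.980000
Series ([0.999455] and [0.980000]): 0.999455 × 0.980000 = 0.9795

0.9795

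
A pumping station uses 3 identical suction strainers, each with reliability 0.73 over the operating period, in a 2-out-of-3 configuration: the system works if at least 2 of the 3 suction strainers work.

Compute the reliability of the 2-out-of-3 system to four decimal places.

R = Σ_{i=2}^{3} C(3,i) p^i (1−p)^{3−i} with p = 0.73
C(3,2)·0.73^2·0.27^1 = 0.431649
C(3,3)·0.73^3·0.27^0 = 0.389017
Sum = 0.8207

0.8207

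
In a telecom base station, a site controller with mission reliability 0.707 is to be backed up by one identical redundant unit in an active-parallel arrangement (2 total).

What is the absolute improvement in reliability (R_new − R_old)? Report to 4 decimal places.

0.2072

R_before = 0.707
R_after = 1 − (1 − 0.707)^2 = 0.9142
ΔR = 0.9142 − 0.707 = 0.2072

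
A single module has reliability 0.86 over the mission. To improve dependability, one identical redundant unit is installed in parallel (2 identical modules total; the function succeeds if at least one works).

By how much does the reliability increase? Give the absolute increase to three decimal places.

0.120

R_before = 0.86
R_after = 1 − (1 − 0.86)^2 = 0.980
ΔR = 0.980 − 0.86 = 0.120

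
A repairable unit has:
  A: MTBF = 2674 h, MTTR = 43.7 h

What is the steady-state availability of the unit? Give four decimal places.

0.9839

A(A) = MTBF/(MTBF+MTTR) = 2674/(2674+43.7) = 0.9839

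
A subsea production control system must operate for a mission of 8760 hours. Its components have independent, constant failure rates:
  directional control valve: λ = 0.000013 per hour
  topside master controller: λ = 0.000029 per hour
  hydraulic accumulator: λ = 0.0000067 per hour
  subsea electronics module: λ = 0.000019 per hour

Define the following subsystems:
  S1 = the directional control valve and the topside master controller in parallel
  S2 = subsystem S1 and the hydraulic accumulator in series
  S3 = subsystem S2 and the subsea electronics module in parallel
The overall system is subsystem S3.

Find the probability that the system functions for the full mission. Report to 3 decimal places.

0.988

R(directional control valve) = exp(−0.000013 × 8760) = 0.89237
R(topside master controller) = exp(−0.000029 × 8760) = 0.77566
R(hydraulic accumulator) = exp(−0.0000067 × 8760) = 0.94300
R(subsea electronics module) = exp(−0.000019 × 8760) = 0.84667
Parallel (directional control valve and topside master controller): 1 − (1 − 0.89237)(1 − 0.77566) = 0.97585
Series ([0.97585] and hydraulic accumulator): 0.97585 × 0.94300 = 0.92023
Parallel ([0.92023] and subsea electronics module): 1 − (1 − 0.92023)(1 − 0.84667) = 0.988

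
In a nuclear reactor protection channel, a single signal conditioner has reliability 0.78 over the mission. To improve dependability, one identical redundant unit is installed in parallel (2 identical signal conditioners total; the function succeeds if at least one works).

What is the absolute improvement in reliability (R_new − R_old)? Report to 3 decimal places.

0.172

R_before = 0.78
R_after = 1 − (1 − 0.78)^2 = 0.952
ΔR = 0.952 − 0.78 = 0.172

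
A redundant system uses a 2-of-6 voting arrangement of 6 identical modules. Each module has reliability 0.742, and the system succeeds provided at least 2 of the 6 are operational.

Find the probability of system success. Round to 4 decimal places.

0.9946

R = Σ_{i=2}^{6} C(6,i) p^i (1−p)^{6−i} with p = 0.742
C(6,2)·0.742^2·0.258^4 = 0.036591
C(6,3)·0.742^3·0.258^3 = 0.140314
C(6,4)·0.742^4·0.258^2 = 0.302654
C(6,5)·0.742^5·0.258^1 = 0.348169
C(6,6)·0.742^6·0.258^0 = 0.166887
Sum = 0.9946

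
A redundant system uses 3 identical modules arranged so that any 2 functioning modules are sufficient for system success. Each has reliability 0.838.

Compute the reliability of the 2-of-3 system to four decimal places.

R = Σ_{i=2}^{3} C(3,i) p^i (1−p)^{3−i} with p = 0.838
C(3,2)·0.838^2·0.162^1 = 0.341291
C(3,3)·0.838^3·0.162^0 = 0.588480
Sum = 0.9298

0.9298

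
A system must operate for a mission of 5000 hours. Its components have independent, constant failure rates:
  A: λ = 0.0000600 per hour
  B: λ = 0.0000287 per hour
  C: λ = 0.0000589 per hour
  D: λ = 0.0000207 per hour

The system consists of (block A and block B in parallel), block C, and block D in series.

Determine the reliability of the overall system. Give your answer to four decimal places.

R(A) = exp(−0.0000600 × 5000) = 0.740818
R(B) = exp(−0.0000287 × 5000) = 0.866321
R(C) = exp(−0.0000589 × 5000) = 0.744904
R(D) = exp(−0.0000207 × 5000) = 0.901676
Parallel (A and B): 1 − (1 − 0.740818)(1 − 0.866321) = 0.965353
Series ([0.965353], C, and D): 0.965353 × 0.744904 × 0.901676 = 0.6484

0.6484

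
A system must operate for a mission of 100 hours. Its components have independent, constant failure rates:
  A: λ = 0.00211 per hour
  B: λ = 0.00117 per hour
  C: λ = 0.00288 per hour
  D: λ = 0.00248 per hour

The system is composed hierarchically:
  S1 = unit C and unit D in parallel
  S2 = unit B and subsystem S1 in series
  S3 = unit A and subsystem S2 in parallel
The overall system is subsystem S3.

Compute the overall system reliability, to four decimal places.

R(A) = exp(−0.00211 × 100) = 0.809774
R(B) = exp(−0.00117 × 100) = 0.889585
R(C) = exp(−0.00288 × 100) = 0.749762
R(D) = exp(−0.00248 × 100) = 0.780360
Parallel (C and D): 1 − (1 − 0.749762)(1 − 0.780360) = 0.945038
Series (B and [0.945038]): 0.889585 × 0.945038 = 0.840692
Parallel (A and [0.840692]): 1 − (1 − 0.809774)(1 − 0.840692) = 0.9697

0.9697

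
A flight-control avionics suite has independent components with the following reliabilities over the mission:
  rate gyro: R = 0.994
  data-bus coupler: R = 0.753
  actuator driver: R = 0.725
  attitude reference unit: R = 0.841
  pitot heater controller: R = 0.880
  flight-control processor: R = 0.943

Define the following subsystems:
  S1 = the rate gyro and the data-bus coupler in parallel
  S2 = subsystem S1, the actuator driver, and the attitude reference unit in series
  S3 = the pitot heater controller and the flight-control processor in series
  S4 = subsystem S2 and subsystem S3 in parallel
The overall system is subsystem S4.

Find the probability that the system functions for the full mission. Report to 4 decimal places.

Parallel (rate gyro and data-bus coupler): 1 − (1 − 0.994000)(1 − 0.753000) = 0.998518
Series ([0.998518], actuator driver, and attitude reference unit): 0.998518 × 0.725000 × 0.841000 = 0.608821
Series (pitot heater controller and flight-control processor): 0.880000 × 0.943000 = 0.829840
Parallel ([0.608821] and [0.829840]): 1 − (1 − 0.608821)(1 − 0.829840) = 0.9334

0.9334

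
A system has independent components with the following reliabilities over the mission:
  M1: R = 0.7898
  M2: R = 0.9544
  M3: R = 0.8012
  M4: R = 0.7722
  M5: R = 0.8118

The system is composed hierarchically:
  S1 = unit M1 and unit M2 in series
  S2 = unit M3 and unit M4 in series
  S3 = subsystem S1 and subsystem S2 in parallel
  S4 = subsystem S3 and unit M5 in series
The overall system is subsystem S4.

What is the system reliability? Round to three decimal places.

0.736

Series (M1 and M2): 0.78980 × 0.95440 = 0.75379
Series (M3 and M4): 0.80120 × 0.77220 = 0.61869
Parallel ([0.75379] and [0.61869]): 1 − (1 − 0.75379)(1 − 0.61869) = 0.90612
Series ([0.90612] and M5): 0.90612 × 0.81180 = 0.736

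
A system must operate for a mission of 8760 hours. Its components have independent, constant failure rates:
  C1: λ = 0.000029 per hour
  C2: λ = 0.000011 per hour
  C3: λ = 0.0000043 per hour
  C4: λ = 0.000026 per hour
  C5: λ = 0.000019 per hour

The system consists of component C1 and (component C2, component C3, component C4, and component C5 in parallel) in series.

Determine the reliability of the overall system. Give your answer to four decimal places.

0.7756

R(C1) = exp(−0.000029 × 8760) = 0.775661
R(C2) = exp(−0.000011 × 8760) = 0.908137
R(C3) = exp(−0.0000043 × 8760) = 0.963033
R(C4) = exp(−0.000026 × 8760) = 0.796315
R(C5) = exp(−0.000019 × 8760) = 0.846674
Parallel (C2, C3, C4, and C5): 1 − (1 − 0.908137)(1 − 0.963033)(1 − 0.796315)(1 − 0.846674) = 0.999894
Series (C1 and [0.999894]): 0.775661 × 0.999894 = 0.7756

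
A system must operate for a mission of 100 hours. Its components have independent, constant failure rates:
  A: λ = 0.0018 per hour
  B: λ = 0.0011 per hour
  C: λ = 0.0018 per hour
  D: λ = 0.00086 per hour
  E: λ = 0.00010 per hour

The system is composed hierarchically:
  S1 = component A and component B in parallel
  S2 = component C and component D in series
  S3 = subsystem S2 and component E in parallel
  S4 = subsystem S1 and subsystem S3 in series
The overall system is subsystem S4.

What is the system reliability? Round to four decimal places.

0.9806

R(A) = exp(−0.0018 × 100) = 0.835270
R(B) = exp(−0.0011 × 100) = 0.895834
R(C) = exp(−0.0018 × 100) = 0.835270
R(D) = exp(−0.00086 × 100) = 0.917594
R(E) = exp(−0.00010 × 100) = 0.990050
Parallel (A and B): 1 − (1 − 0.835270)(1 − 0.895834) = 0.982841
Series (C and D): 0.835270 × 0.917594 = 0.766439
Parallel ([0.766439] and E): 1 − (1 − 0.766439)(1 − 0.990050) = 0.997676
Series ([0.982841] and [0.997676]): 0.982841 × 0.997676 = 0.9806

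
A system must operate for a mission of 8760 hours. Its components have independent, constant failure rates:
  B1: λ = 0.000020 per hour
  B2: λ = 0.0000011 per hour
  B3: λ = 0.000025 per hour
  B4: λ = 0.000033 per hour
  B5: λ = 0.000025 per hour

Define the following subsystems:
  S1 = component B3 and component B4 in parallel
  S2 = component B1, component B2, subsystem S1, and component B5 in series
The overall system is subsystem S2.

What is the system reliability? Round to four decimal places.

0.6348

R(B1) = exp(−0.000020 × 8760) = 0.839289
R(B2) = exp(−0.0000011 × 8760) = 0.990410
R(B3) = exp(−0.000025 × 8760) = 0.803322
R(B4) = exp(−0.000033 × 8760) = 0.748952
R(B5) = exp(−0.000025 × 8760) = 0.803322
Parallel (B3 and B4): 1 − (1 − 0.803322)(1 − 0.748952) = 0.950624
Series (B1, B2, [0.950624], and B5): 0.839289 × 0.990410 × 0.950624 × 0.803322 = 0.6348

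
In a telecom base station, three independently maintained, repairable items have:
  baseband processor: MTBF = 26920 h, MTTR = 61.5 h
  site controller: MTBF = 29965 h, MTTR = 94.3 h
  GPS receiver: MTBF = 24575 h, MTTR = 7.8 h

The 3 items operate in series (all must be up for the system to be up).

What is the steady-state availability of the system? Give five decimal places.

A(baseband processor) = MTBF/(MTBF+MTTR) = 26920/(26920+61.5) = 0.997721
A(site controller) = MTBF/(MTBF+MTTR) = 29965/(29965+94.3) = 0.996863
A(GPS receiver) = MTBF/(MTBF+MTTR) = 24575/(24575+7.8) = 0.999683
Series availability: 0.997721 × 0.996863 × 0.999683 = 0.99428

0.99428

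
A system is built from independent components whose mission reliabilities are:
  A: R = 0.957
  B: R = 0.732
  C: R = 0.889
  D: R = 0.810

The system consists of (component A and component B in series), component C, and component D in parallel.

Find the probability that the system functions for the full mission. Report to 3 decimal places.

Series (A and B): 0.95700 × 0.73200 = 0.70052
Parallel ([0.70052], C, and D): 1 − (1 − 0.70052)(1 − 0.88900)(1 − 0.81000) = 0.994

0.994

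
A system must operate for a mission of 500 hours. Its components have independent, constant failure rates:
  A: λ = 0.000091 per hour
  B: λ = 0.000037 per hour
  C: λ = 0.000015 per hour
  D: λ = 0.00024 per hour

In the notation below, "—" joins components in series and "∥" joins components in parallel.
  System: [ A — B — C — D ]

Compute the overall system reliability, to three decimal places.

0.826

R(A) = exp(−0.000091 × 500) = 0.95552
R(B) = exp(−0.000037 × 500) = 0.98167
R(C) = exp(−0.000015 × 500) = 0.99253
R(D) = exp(−0.00024 × 500) = 0.88692
Series (A, B, C, and D): 0.95552 × 0.98167 × 0.99253 × 0.88692 = 0.826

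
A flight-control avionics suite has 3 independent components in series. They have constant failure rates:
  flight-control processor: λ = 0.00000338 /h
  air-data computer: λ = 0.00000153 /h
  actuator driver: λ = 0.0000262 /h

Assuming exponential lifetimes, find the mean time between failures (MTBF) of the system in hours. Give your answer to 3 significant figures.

Series of exponential components: λ_sys = Σ λ_i
λ_sys = 0.00000338 + 0.00000153 + 0.0000262 = 3.1110e-05 /h
MTBF = 1 / λ_sys = 32100 h

32100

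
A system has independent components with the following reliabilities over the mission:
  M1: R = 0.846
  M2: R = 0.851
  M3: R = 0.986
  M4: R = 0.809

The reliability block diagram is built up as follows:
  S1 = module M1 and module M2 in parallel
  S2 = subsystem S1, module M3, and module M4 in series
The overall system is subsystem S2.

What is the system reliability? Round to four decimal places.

0.7794

Parallel (M1 and M2): 1 − (1 − 0.846000)(1 − 0.851000) = 0.977054
Series ([0.977054], M3, and M4): 0.977054 × 0.986000 × 0.809000 = 0.7794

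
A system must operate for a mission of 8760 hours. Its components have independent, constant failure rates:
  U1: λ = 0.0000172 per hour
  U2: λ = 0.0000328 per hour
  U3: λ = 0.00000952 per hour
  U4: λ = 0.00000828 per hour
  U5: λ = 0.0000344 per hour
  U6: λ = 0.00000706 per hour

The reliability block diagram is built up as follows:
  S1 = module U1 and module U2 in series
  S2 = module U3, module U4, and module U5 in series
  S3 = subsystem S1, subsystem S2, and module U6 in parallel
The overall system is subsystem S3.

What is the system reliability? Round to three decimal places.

0.992

R(U1) = exp(−0.0000172 × 8760) = 0.86013
R(U2) = exp(−0.0000328 × 8760) = 0.75027
R(U3) = exp(−0.00000952 × 8760) = 0.91999
R(U4) = exp(−0.00000828 × 8760) = 0.93004
R(U5) = exp(−0.0000344 × 8760) = 0.73982
R(U6) = exp(−0.00000706 × 8760) = 0.94003
Series (U1 and U2): 0.86013 × 0.75027 = 0.64533
Series (U3, U4, and U5): 0.91999 × 0.93004 × 0.73982 = 0.63301
Parallel ([0.64533], [0.63301], and U6): 1 − (1 − 0.64533)(1 − 0.63301)(1 − 0.94003) = 0.992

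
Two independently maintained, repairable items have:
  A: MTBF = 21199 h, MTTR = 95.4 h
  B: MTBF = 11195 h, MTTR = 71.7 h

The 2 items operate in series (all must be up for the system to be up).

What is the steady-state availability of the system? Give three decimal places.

0.989

A(A) = MTBF/(MTBF+MTTR) = 21199/(21199+95.4) = 0.995520
A(B) = MTBF/(MTBF+MTTR) = 11195/(11195+71.7) = 0.993636
Series availability: 0.995520 × 0.993636 = 0.989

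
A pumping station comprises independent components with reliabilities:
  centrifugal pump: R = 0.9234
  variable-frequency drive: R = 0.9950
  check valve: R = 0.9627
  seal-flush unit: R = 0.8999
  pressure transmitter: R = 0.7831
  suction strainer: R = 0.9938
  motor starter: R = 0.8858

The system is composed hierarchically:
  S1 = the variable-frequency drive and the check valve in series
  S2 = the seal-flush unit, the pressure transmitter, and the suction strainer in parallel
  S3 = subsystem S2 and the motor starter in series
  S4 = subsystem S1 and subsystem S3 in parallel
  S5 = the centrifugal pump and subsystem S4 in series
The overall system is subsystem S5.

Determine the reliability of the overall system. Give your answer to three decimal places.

Series (variable-frequency drive and check valve): 0.99500 × 0.96270 = 0.95789
Parallel (seal-flush unit, pressure transmitter, and suction strainer): 1 − (1 − 0.89990)(1 − 0.78310)(1 − 0.99380) = 0.99987
Series ([0.99987] and motor starter): 0.99987 × 0.88580 = 0.88568
Parallel ([0.95789] and [0.88568]): 1 − (1 − 0.95789)(1 − 0.88568) = 0.99519
Series (centrifugal pump and [0.99519]): 0.92340 × 0.99519 = 0.919

0.919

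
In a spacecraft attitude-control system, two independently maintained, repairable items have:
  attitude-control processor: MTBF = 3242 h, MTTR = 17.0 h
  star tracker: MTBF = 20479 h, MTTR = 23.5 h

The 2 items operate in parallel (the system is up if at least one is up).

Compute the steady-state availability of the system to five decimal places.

0.99999

A(attitude-control processor) = MTBF/(MTBF+MTTR) = 3242/(3242+17.0) = 0.994784
A(star tracker) = MTBF/(MTBF+MTTR) = 20479/(20479+23.5) = 0.998854
Parallel availability: 1 − (1 − 0.994784)(1 − 0.998854) = 0.99999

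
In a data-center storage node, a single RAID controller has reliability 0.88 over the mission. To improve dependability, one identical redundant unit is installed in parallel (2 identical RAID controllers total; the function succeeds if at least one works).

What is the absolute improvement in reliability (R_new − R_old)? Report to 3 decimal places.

R_before = 0.88
R_after = 1 − (1 − 0.88)^2 = 0.986
ΔR = 0.986 − 0.88 = 0.106

0.106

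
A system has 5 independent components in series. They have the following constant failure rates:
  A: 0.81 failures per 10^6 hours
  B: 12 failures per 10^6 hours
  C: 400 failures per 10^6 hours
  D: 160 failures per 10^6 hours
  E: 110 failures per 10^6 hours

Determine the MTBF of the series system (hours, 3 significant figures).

1460

Series of exponential components: λ_sys = Σ λ_i
λ_sys = 0.00000081 + 0.000012 + 0.00040 + 0.00016 + 0.00011 = 6.8281e-04 /h
MTBF = 1 / λ_sys = 1460 h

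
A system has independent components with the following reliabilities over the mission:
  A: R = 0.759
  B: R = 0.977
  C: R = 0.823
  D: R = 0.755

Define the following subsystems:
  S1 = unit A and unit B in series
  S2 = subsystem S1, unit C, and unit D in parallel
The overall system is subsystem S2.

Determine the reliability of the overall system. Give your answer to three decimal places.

0.989

Series (A and B): 0.75900 × 0.97700 = 0.74154
Parallel ([0.74154], C, and D): 1 − (1 − 0.74154)(1 − 0.82300)(1 − 0.75500) = 0.989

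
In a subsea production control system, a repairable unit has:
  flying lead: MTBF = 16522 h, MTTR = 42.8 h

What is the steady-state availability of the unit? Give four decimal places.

A(flying lead) = MTBF/(MTBF+MTTR) = 16522/(16522+42.8) = 0.9974

0.9974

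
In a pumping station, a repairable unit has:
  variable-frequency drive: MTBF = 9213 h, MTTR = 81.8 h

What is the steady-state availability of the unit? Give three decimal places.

0.991

A(variable-frequency drive) = MTBF/(MTBF+MTTR) = 9213/(9213+81.8) = 0.991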